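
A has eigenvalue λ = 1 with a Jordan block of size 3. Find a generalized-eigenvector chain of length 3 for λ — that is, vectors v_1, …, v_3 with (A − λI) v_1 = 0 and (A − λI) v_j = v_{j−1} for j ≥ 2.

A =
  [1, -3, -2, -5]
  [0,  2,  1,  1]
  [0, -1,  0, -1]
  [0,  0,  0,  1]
A Jordan chain for λ = 1 of length 3:
v_1 = (-1, 0, 0, 0)ᵀ
v_2 = (-3, 1, -1, 0)ᵀ
v_3 = (0, 1, 0, 0)ᵀ

Let N = A − (1)·I. We want v_3 with N^3 v_3 = 0 but N^2 v_3 ≠ 0; then v_{j-1} := N · v_j for j = 3, …, 2.

Pick v_3 = (0, 1, 0, 0)ᵀ.
Then v_2 = N · v_3 = (-3, 1, -1, 0)ᵀ.
Then v_1 = N · v_2 = (-1, 0, 0, 0)ᵀ.

Sanity check: (A − (1)·I) v_1 = (0, 0, 0, 0)ᵀ = 0. ✓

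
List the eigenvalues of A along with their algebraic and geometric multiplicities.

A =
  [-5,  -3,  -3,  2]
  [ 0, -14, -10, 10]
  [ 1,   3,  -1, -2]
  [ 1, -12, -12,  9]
λ = -4: alg = 3, geom = 2; λ = 1: alg = 1, geom = 1

Step 1 — factor the characteristic polynomial to read off the algebraic multiplicities:
  χ_A(x) = (x - 1)*(x + 4)^3

Step 2 — compute geometric multiplicities via the rank-nullity identity g(λ) = n − rank(A − λI):
  rank(A − (-4)·I) = 2, so dim ker(A − (-4)·I) = n − 2 = 2
  rank(A − (1)·I) = 3, so dim ker(A − (1)·I) = n − 3 = 1

Summary:
  λ = -4: algebraic multiplicity = 3, geometric multiplicity = 2
  λ = 1: algebraic multiplicity = 1, geometric multiplicity = 1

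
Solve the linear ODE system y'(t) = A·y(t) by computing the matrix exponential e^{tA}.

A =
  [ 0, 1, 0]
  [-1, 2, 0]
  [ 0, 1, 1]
e^{tA} =
  [-t*exp(t) + exp(t), t*exp(t), 0]
  [-t*exp(t), t*exp(t) + exp(t), 0]
  [-t^2*exp(t)/2, t^2*exp(t)/2 + t*exp(t), exp(t)]

Strategy: write A = P · J · P⁻¹ where J is a Jordan canonical form, so e^{tA} = P · e^{tJ} · P⁻¹, and e^{tJ} can be computed block-by-block.

A has Jordan form
J =
  [1, 1, 0]
  [0, 1, 1]
  [0, 0, 1]
(up to reordering of blocks).

Per-block formulas:
  For a 3×3 Jordan block J_3(1): exp(t · J_3(1)) = e^(1t)·(I + t·N + (t^2/2)·N^2), where N is the 3×3 nilpotent shift.

After assembling e^{tJ} and conjugating by P, we get:

e^{tA} =
  [-t*exp(t) + exp(t), t*exp(t), 0]
  [-t*exp(t), t*exp(t) + exp(t), 0]
  [-t^2*exp(t)/2, t^2*exp(t)/2 + t*exp(t), exp(t)]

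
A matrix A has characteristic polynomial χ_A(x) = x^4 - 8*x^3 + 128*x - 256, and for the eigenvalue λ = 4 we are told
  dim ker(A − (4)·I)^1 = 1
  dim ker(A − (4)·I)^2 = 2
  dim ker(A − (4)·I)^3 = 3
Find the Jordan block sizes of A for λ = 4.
Block sizes for λ = 4: [3]

From the dimensions of kernels of powers, the number of Jordan blocks of size at least j is d_j − d_{j−1} where d_j = dim ker(N^j) (with d_0 = 0). Computing the differences gives [1, 1, 1].
The number of blocks of size exactly k is (#blocks of size ≥ k) − (#blocks of size ≥ k + 1), so the partition is: 1 block(s) of size 3.
In nonincreasing order the block sizes are [3].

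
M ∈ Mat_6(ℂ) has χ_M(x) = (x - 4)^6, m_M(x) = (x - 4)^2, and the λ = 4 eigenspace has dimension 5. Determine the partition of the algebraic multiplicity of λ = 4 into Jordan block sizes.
Block sizes for λ = 4: [2, 1, 1, 1, 1]

Step 1 — from the characteristic polynomial, algebraic multiplicity of λ = 4 is 6. From dim ker(M − (4)·I) = 5, there are exactly 5 Jordan blocks for λ = 4.
Step 2 — from the minimal polynomial, the factor (x − 4)^2 tells us the largest block for λ = 4 has size 2.
Step 3 — with total size 6, 5 blocks, and largest block 2, the block sizes (in nonincreasing order) are [2, 1, 1, 1, 1].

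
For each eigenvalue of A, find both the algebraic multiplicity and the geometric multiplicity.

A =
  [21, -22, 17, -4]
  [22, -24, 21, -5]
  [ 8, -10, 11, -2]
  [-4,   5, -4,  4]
λ = 3: alg = 4, geom = 2

Step 1 — factor the characteristic polynomial to read off the algebraic multiplicities:
  χ_A(x) = (x - 3)^4

Step 2 — compute geometric multiplicities via the rank-nullity identity g(λ) = n − rank(A − λI):
  rank(A − (3)·I) = 2, so dim ker(A − (3)·I) = n − 2 = 2

Summary:
  λ = 3: algebraic multiplicity = 4, geometric multiplicity = 2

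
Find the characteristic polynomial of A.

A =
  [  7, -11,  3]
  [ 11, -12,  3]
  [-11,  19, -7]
x^3 + 12*x^2 + 48*x + 64

Expanding det(x·I − A) (e.g. by cofactor expansion or by noting that A is similar to its Jordan form J, which has the same characteristic polynomial as A) gives
  χ_A(x) = x^3 + 12*x^2 + 48*x + 64
which factors as (x + 4)^3. The eigenvalues (with algebraic multiplicities) are λ = -4 with multiplicity 3.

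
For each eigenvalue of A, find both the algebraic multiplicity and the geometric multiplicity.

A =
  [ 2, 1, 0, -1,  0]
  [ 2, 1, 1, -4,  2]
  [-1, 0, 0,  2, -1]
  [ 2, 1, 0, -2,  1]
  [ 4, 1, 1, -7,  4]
λ = 1: alg = 5, geom = 2

Step 1 — factor the characteristic polynomial to read off the algebraic multiplicities:
  χ_A(x) = (x - 1)^5

Step 2 — compute geometric multiplicities via the rank-nullity identity g(λ) = n − rank(A − λI):
  rank(A − (1)·I) = 3, so dim ker(A − (1)·I) = n − 3 = 2

Summary:
  λ = 1: algebraic multiplicity = 5, geometric multiplicity = 2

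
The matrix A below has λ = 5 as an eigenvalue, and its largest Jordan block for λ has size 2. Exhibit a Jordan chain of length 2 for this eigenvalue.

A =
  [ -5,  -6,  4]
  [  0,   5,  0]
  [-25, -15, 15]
A Jordan chain for λ = 5 of length 2:
v_1 = (-10, 0, -25)ᵀ
v_2 = (1, 0, 0)ᵀ

Let N = A − (5)·I. We want v_2 with N^2 v_2 = 0 but N^1 v_2 ≠ 0; then v_{j-1} := N · v_j for j = 2, …, 2.

Pick v_2 = (1, 0, 0)ᵀ.
Then v_1 = N · v_2 = (-10, 0, -25)ᵀ.

Sanity check: (A − (5)·I) v_1 = (0, 0, 0)ᵀ = 0. ✓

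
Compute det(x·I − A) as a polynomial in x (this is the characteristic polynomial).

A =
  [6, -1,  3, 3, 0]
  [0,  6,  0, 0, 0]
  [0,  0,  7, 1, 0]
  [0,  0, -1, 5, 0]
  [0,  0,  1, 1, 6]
x^5 - 30*x^4 + 360*x^3 - 2160*x^2 + 6480*x - 7776

Expanding det(x·I − A) (e.g. by cofactor expansion or by noting that A is similar to its Jordan form J, which has the same characteristic polynomial as A) gives
  χ_A(x) = x^5 - 30*x^4 + 360*x^3 - 2160*x^2 + 6480*x - 7776
which factors as (x - 6)^5. The eigenvalues (with algebraic multiplicities) are λ = 6 with multiplicity 5.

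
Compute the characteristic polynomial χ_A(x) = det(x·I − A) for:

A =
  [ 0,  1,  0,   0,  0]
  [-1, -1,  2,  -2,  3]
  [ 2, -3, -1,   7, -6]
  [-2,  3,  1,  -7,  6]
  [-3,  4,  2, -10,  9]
x^5

Expanding det(x·I − A) (e.g. by cofactor expansion or by noting that A is similar to its Jordan form J, which has the same characteristic polynomial as A) gives
  χ_A(x) = x^5
which factors as x^5. The eigenvalues (with algebraic multiplicities) are λ = 0 with multiplicity 5.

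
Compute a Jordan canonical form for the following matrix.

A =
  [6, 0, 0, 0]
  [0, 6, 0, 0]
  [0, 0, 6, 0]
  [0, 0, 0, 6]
J_1(6) ⊕ J_1(6) ⊕ J_1(6) ⊕ J_1(6)

The characteristic polynomial is
  det(x·I − A) = x^4 - 24*x^3 + 216*x^2 - 864*x + 1296 = (x - 6)^4

Eigenvalues and multiplicities (the geometric multiplicity of λ is n − rank(A − λI), which equals the number of Jordan blocks for λ):
  λ = 6: algebraic multiplicity = 4, geometric multiplicity = 4

Determining the block sizes for each eigenvalue:
  λ = 6: gm = am = 4, so every block has size 1 → block sizes [1, 1, 1, 1]

Assembling the blocks gives a Jordan form
J =
  [6, 0, 0, 0]
  [0, 6, 0, 0]
  [0, 0, 6, 0]
  [0, 0, 0, 6]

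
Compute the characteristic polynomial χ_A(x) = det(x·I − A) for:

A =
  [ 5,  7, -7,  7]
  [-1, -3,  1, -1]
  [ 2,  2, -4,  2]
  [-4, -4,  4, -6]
x^4 + 8*x^3 + 24*x^2 + 32*x + 16

Expanding det(x·I − A) (e.g. by cofactor expansion or by noting that A is similar to its Jordan form J, which has the same characteristic polynomial as A) gives
  χ_A(x) = x^4 + 8*x^3 + 24*x^2 + 32*x + 16
which factors as (x + 2)^4. The eigenvalues (with algebraic multiplicities) are λ = -2 with multiplicity 4.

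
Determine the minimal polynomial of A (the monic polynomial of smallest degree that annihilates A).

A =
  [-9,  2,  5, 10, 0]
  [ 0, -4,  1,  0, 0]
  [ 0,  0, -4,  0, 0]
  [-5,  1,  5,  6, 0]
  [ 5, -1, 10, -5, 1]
x^4 + 11*x^3 + 36*x^2 + 16*x - 64

The characteristic polynomial is χ_A(x) = (x - 1)^2*(x + 4)^3, so the eigenvalues are known. The minimal polynomial is
  m_A(x) = Π_λ (x − λ)^{k_λ}
where k_λ is the size of the *largest* Jordan block for λ (equivalently, the smallest k with (A − λI)^k v = 0 for every generalised eigenvector v of λ).

  λ = -4: largest Jordan block has size 3, contributing (x + 4)^3
  λ = 1: largest Jordan block has size 1, contributing (x − 1)

So m_A(x) = (x - 1)*(x + 4)^3 = x^4 + 11*x^3 + 36*x^2 + 16*x - 64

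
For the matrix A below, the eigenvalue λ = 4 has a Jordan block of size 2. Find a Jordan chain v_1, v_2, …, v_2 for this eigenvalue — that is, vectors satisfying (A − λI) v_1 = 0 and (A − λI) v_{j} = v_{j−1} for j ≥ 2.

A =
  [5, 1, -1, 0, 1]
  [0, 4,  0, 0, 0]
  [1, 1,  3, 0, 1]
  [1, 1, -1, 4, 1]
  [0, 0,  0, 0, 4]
A Jordan chain for λ = 4 of length 2:
v_1 = (1, 0, 1, 1, 0)ᵀ
v_2 = (1, 0, 0, 0, 0)ᵀ

Let N = A − (4)·I. We want v_2 with N^2 v_2 = 0 but N^1 v_2 ≠ 0; then v_{j-1} := N · v_j for j = 2, …, 2.

Pick v_2 = (1, 0, 0, 0, 0)ᵀ.
Then v_1 = N · v_2 = (1, 0, 1, 1, 0)ᵀ.

Sanity check: (A − (4)·I) v_1 = (0, 0, 0, 0, 0)ᵀ = 0. ✓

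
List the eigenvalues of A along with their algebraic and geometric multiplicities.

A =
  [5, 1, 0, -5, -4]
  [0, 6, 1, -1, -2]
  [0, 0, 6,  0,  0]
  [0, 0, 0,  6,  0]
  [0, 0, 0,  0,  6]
λ = 5: alg = 1, geom = 1; λ = 6: alg = 4, geom = 3

Step 1 — factor the characteristic polynomial to read off the algebraic multiplicities:
  χ_A(x) = (x - 6)^4*(x - 5)

Step 2 — compute geometric multiplicities via the rank-nullity identity g(λ) = n − rank(A − λI):
  rank(A − (5)·I) = 4, so dim ker(A − (5)·I) = n − 4 = 1
  rank(A − (6)·I) = 2, so dim ker(A − (6)·I) = n − 2 = 3

Summary:
  λ = 5: algebraic multiplicity = 1, geometric multiplicity = 1
  λ = 6: algebraic multiplicity = 4, geometric multiplicity = 3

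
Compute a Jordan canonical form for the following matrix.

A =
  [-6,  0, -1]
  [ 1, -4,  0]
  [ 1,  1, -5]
J_3(-5)

The characteristic polynomial is
  det(x·I − A) = x^3 + 15*x^2 + 75*x + 125 = (x + 5)^3

Eigenvalues and multiplicities (the geometric multiplicity of λ is n − rank(A − λI), which equals the number of Jordan blocks for λ):
  λ = -5: algebraic multiplicity = 3, geometric multiplicity = 1

Determining the block sizes for each eigenvalue:
  λ = -5: one block (gm = 1), so the single block has size am = 3 → block sizes [3]

Assembling the blocks gives a Jordan form
J =
  [-5,  1,  0]
  [ 0, -5,  1]
  [ 0,  0, -5]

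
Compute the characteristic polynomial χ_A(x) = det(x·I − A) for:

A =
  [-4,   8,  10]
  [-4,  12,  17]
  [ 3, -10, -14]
x^3 + 6*x^2 + 12*x + 8

Expanding det(x·I − A) (e.g. by cofactor expansion or by noting that A is similar to its Jordan form J, which has the same characteristic polynomial as A) gives
  χ_A(x) = x^3 + 6*x^2 + 12*x + 8
which factors as (x + 2)^3. The eigenvalues (with algebraic multiplicities) are λ = -2 with multiplicity 3.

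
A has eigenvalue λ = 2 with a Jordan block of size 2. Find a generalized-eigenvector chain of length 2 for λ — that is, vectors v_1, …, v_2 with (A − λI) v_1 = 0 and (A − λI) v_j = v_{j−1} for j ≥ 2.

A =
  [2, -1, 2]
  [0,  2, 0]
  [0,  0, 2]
A Jordan chain for λ = 2 of length 2:
v_1 = (-1, 0, 0)ᵀ
v_2 = (0, 1, 0)ᵀ

Let N = A − (2)·I. We want v_2 with N^2 v_2 = 0 but N^1 v_2 ≠ 0; then v_{j-1} := N · v_j for j = 2, …, 2.

Pick v_2 = (0, 1, 0)ᵀ.
Then v_1 = N · v_2 = (-1, 0, 0)ᵀ.

Sanity check: (A − (2)·I) v_1 = (0, 0, 0)ᵀ = 0. ✓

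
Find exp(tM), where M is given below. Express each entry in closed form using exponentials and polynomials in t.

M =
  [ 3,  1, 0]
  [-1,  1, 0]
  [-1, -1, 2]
e^{tM} =
  [t*exp(2*t) + exp(2*t), t*exp(2*t), 0]
  [-t*exp(2*t), -t*exp(2*t) + exp(2*t), 0]
  [-t*exp(2*t), -t*exp(2*t), exp(2*t)]

Strategy: write M = P · J · P⁻¹ where J is a Jordan canonical form, so e^{tM} = P · e^{tJ} · P⁻¹, and e^{tJ} can be computed block-by-block.

M has Jordan form
J =
  [2, 1, 0]
  [0, 2, 0]
  [0, 0, 2]
(up to reordering of blocks).

Per-block formulas:
  For a 1×1 block at λ = 2: exp(t · [2]) = [e^(2t)].
  For a 2×2 Jordan block J_2(2): exp(t · J_2(2)) = e^(2t)·(I + t·N), where N is the 2×2 nilpotent shift.

After assembling e^{tJ} and conjugating by P, we get:

e^{tM} =
  [t*exp(2*t) + exp(2*t), t*exp(2*t), 0]
  [-t*exp(2*t), -t*exp(2*t) + exp(2*t), 0]
  [-t*exp(2*t), -t*exp(2*t), exp(2*t)]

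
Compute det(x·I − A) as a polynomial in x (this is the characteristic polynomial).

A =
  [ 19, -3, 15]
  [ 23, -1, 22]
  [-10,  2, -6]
x^3 - 12*x^2 + 48*x - 64

Expanding det(x·I − A) (e.g. by cofactor expansion or by noting that A is similar to its Jordan form J, which has the same characteristic polynomial as A) gives
  χ_A(x) = x^3 - 12*x^2 + 48*x - 64
which factors as (x - 4)^3. The eigenvalues (with algebraic multiplicities) are λ = 4 with multiplicity 3.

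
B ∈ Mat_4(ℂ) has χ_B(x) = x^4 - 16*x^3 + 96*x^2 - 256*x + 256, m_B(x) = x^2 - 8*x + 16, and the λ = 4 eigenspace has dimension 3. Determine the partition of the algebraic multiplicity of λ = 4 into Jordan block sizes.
Block sizes for λ = 4: [2, 1, 1]

Step 1 — from the characteristic polynomial, algebraic multiplicity of λ = 4 is 4. From dim ker(B − (4)·I) = 3, there are exactly 3 Jordan blocks for λ = 4.
Step 2 — from the minimal polynomial, the factor (x − 4)^2 tells us the largest block for λ = 4 has size 2.
Step 3 — with total size 4, 3 blocks, and largest block 2, the block sizes (in nonincreasing order) are [2, 1, 1].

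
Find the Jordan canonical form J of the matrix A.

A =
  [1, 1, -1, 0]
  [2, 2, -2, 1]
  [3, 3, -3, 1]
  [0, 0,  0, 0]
J_2(0) ⊕ J_2(0)

The characteristic polynomial is
  det(x·I − A) = x^4

Eigenvalues and multiplicities (the geometric multiplicity of λ is n − rank(A − λI), which equals the number of Jordan blocks for λ):
  λ = 0: algebraic multiplicity = 4, geometric multiplicity = 2

Determining the block sizes for each eigenvalue:
  λ = 0: with am = 4 and gm = 2, the partition is not yet determined (e.g. several partitions of 4 into 2 parts exist). Let N = A − (0)·I. Computing rank(N^1) = 2, rank(N^2) = 0; the number of blocks of size ≥ j is rank(N^{j−1}) − rank(N^j), giving [2, 2]. So we have 2 block(s) of size 2 → block sizes [2, 2]

Assembling the blocks gives a Jordan form
J =
  [0, 1, 0, 0]
  [0, 0, 0, 0]
  [0, 0, 0, 1]
  [0, 0, 0, 0]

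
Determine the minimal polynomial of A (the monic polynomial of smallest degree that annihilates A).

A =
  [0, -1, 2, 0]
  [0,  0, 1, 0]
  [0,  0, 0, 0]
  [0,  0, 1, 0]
x^3

The characteristic polynomial is χ_A(x) = x^4, so the eigenvalues are known. The minimal polynomial is
  m_A(x) = Π_λ (x − λ)^{k_λ}
where k_λ is the size of the *largest* Jordan block for λ (equivalently, the smallest k with (A − λI)^k v = 0 for every generalised eigenvector v of λ).

  λ = 0: largest Jordan block has size 3, contributing (x − 0)^3

So m_A(x) = x^3 = x^3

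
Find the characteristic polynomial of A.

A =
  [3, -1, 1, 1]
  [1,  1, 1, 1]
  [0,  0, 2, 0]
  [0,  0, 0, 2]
x^4 - 8*x^3 + 24*x^2 - 32*x + 16

Expanding det(x·I − A) (e.g. by cofactor expansion or by noting that A is similar to its Jordan form J, which has the same characteristic polynomial as A) gives
  χ_A(x) = x^4 - 8*x^3 + 24*x^2 - 32*x + 16
which factors as (x - 2)^4. The eigenvalues (with algebraic multiplicities) are λ = 2 with multiplicity 4.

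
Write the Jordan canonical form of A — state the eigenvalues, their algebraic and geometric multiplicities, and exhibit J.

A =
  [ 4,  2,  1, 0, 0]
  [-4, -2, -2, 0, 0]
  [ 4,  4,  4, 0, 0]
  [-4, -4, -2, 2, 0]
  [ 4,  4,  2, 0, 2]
J_2(2) ⊕ J_1(2) ⊕ J_1(2) ⊕ J_1(2)

The characteristic polynomial is
  det(x·I − A) = x^5 - 10*x^4 + 40*x^3 - 80*x^2 + 80*x - 32 = (x - 2)^5

Eigenvalues and multiplicities (the geometric multiplicity of λ is n − rank(A − λI), which equals the number of Jordan blocks for λ):
  λ = 2: algebraic multiplicity = 5, geometric multiplicity = 4

Determining the block sizes for each eigenvalue:
  λ = 2: 4 blocks summing to 5 forces exactly one block of size 2 and the rest size 1 → block sizes [2, 1, 1, 1]

Assembling the blocks gives a Jordan form
J =
  [2, 1, 0, 0, 0]
  [0, 2, 0, 0, 0]
  [0, 0, 2, 0, 0]
  [0, 0, 0, 2, 0]
  [0, 0, 0, 0, 2]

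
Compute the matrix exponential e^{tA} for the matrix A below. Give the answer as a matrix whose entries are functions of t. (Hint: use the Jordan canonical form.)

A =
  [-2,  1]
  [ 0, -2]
e^{tA} =
  [exp(-2*t), t*exp(-2*t)]
  [0, exp(-2*t)]

Strategy: write A = P · J · P⁻¹ where J is a Jordan canonical form, so e^{tA} = P · e^{tJ} · P⁻¹, and e^{tJ} can be computed block-by-block.

A has Jordan form
J =
  [-2,  1]
  [ 0, -2]
(up to reordering of blocks).

Per-block formulas:
  For a 2×2 Jordan block J_2(-2): exp(t · J_2(-2)) = e^(-2t)·(I + t·N), where N is the 2×2 nilpotent shift.

After assembling e^{tJ} and conjugating by P, we get:

e^{tA} =
  [exp(-2*t), t*exp(-2*t)]
  [0, exp(-2*t)]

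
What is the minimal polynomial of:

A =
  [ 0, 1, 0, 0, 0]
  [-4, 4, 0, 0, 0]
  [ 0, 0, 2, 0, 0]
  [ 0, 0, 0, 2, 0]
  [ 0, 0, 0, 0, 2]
x^2 - 4*x + 4

The characteristic polynomial is χ_A(x) = (x - 2)^5, so the eigenvalues are known. The minimal polynomial is
  m_A(x) = Π_λ (x − λ)^{k_λ}
where k_λ is the size of the *largest* Jordan block for λ (equivalently, the smallest k with (A − λI)^k v = 0 for every generalised eigenvector v of λ).

  λ = 2: largest Jordan block has size 2, contributing (x − 2)^2

So m_A(x) = (x - 2)^2 = x^2 - 4*x + 4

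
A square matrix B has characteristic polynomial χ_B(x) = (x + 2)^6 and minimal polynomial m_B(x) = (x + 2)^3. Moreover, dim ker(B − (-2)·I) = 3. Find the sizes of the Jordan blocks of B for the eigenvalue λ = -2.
Block sizes for λ = -2: [3, 2, 1]

Step 1 — from the characteristic polynomial, algebraic multiplicity of λ = -2 is 6. From dim ker(B − (-2)·I) = 3, there are exactly 3 Jordan blocks for λ = -2.
Step 2 — from the minimal polynomial, the factor (x + 2)^3 tells us the largest block for λ = -2 has size 3.
Step 3 — with total size 6, 3 blocks, and largest block 3, the block sizes (in nonincreasing order) are [3, 2, 1].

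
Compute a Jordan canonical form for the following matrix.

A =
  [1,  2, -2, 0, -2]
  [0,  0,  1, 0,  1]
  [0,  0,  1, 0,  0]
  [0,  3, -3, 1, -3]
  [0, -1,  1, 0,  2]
J_2(1) ⊕ J_1(1) ⊕ J_1(1) ⊕ J_1(1)

The characteristic polynomial is
  det(x·I − A) = x^5 - 5*x^4 + 10*x^3 - 10*x^2 + 5*x - 1 = (x - 1)^5

Eigenvalues and multiplicities (the geometric multiplicity of λ is n − rank(A − λI), which equals the number of Jordan blocks for λ):
  λ = 1: algebraic multiplicity = 5, geometric multiplicity = 4

Determining the block sizes for each eigenvalue:
  λ = 1: 4 blocks summing to 5 forces exactly one block of size 2 and the rest size 1 → block sizes [2, 1, 1, 1]

Assembling the blocks gives a Jordan form
J =
  [1, 1, 0, 0, 0]
  [0, 1, 0, 0, 0]
  [0, 0, 1, 0, 0]
  [0, 0, 0, 1, 0]
  [0, 0, 0, 0, 1]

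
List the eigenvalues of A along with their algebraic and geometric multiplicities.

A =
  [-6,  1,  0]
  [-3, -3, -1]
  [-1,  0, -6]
λ = -5: alg = 3, geom = 1

Step 1 — factor the characteristic polynomial to read off the algebraic multiplicities:
  χ_A(x) = (x + 5)^3

Step 2 — compute geometric multiplicities via the rank-nullity identity g(λ) = n − rank(A − λI):
  rank(A − (-5)·I) = 2, so dim ker(A − (-5)·I) = n − 2 = 1

Summary:
  λ = -5: algebraic multiplicity = 3, geometric multiplicity = 1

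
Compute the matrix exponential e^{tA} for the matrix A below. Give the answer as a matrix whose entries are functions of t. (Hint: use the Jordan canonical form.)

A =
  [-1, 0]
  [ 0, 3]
e^{tA} =
  [exp(-t), 0]
  [0, exp(3*t)]

Strategy: write A = P · J · P⁻¹ where J is a Jordan canonical form, so e^{tA} = P · e^{tJ} · P⁻¹, and e^{tJ} can be computed block-by-block.

A has Jordan form
J =
  [-1, 0]
  [ 0, 3]
(up to reordering of blocks).

Per-block formulas:
  For a 1×1 block at λ = -1: exp(t · [-1]) = [e^(-1t)].
  For a 1×1 block at λ = 3: exp(t · [3]) = [e^(3t)].

After assembling e^{tJ} and conjugating by P, we get:

e^{tA} =
  [exp(-t), 0]
  [0, exp(3*t)]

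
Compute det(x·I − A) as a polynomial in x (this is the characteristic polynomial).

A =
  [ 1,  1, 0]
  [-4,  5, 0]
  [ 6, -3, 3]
x^3 - 9*x^2 + 27*x - 27

Expanding det(x·I − A) (e.g. by cofactor expansion or by noting that A is similar to its Jordan form J, which has the same characteristic polynomial as A) gives
  χ_A(x) = x^3 - 9*x^2 + 27*x - 27
which factors as (x - 3)^3. The eigenvalues (with algebraic multiplicities) are λ = 3 with multiplicity 3.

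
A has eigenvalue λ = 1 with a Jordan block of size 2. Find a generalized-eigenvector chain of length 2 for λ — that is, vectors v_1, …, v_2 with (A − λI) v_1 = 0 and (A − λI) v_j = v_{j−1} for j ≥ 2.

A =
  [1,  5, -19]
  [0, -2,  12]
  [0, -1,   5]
A Jordan chain for λ = 1 of length 2:
v_1 = (1, 0, 0)ᵀ
v_2 = (0, 4, 1)ᵀ

Let N = A − (1)·I. We want v_2 with N^2 v_2 = 0 but N^1 v_2 ≠ 0; then v_{j-1} := N · v_j for j = 2, …, 2.

Pick v_2 = (0, 4, 1)ᵀ.
Then v_1 = N · v_2 = (1, 0, 0)ᵀ.

Sanity check: (A − (1)·I) v_1 = (0, 0, 0)ᵀ = 0. ✓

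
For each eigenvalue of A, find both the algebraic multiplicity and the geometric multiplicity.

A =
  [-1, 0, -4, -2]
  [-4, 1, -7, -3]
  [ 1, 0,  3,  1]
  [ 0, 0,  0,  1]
λ = 1: alg = 4, geom = 2

Step 1 — factor the characteristic polynomial to read off the algebraic multiplicities:
  χ_A(x) = (x - 1)^4

Step 2 — compute geometric multiplicities via the rank-nullity identity g(λ) = n − rank(A − λI):
  rank(A − (1)·I) = 2, so dim ker(A − (1)·I) = n − 2 = 2

Summary:
  λ = 1: algebraic multiplicity = 4, geometric multiplicity = 2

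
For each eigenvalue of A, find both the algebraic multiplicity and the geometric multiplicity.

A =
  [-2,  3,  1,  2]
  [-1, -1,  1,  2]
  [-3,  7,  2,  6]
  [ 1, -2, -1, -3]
λ = -1: alg = 4, geom = 2

Step 1 — factor the characteristic polynomial to read off the algebraic multiplicities:
  χ_A(x) = (x + 1)^4

Step 2 — compute geometric multiplicities via the rank-nullity identity g(λ) = n − rank(A − λI):
  rank(A − (-1)·I) = 2, so dim ker(A − (-1)·I) = n − 2 = 2

Summary:
  λ = -1: algebraic multiplicity = 4, geometric multiplicity = 2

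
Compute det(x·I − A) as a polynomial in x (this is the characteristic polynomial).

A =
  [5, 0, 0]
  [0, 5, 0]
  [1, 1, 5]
x^3 - 15*x^2 + 75*x - 125

Expanding det(x·I − A) (e.g. by cofactor expansion or by noting that A is similar to its Jordan form J, which has the same characteristic polynomial as A) gives
  χ_A(x) = x^3 - 15*x^2 + 75*x - 125
which factors as (x - 5)^3. The eigenvalues (with algebraic multiplicities) are λ = 5 with multiplicity 3.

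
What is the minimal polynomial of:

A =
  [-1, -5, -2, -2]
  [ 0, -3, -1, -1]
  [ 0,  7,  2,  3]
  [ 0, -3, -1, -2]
x^3 + 3*x^2 + 3*x + 1

The characteristic polynomial is χ_A(x) = (x + 1)^4, so the eigenvalues are known. The minimal polynomial is
  m_A(x) = Π_λ (x − λ)^{k_λ}
where k_λ is the size of the *largest* Jordan block for λ (equivalently, the smallest k with (A − λI)^k v = 0 for every generalised eigenvector v of λ).

  λ = -1: largest Jordan block has size 3, contributing (x + 1)^3

So m_A(x) = (x + 1)^3 = x^3 + 3*x^2 + 3*x + 1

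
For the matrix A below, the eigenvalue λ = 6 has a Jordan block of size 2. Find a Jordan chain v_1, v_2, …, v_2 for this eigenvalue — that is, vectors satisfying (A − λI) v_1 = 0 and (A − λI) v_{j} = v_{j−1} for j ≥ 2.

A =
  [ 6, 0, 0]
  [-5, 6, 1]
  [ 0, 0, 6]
A Jordan chain for λ = 6 of length 2:
v_1 = (0, -5, 0)ᵀ
v_2 = (1, 0, 0)ᵀ

Let N = A − (6)·I. We want v_2 with N^2 v_2 = 0 but N^1 v_2 ≠ 0; then v_{j-1} := N · v_j for j = 2, …, 2.

Pick v_2 = (1, 0, 0)ᵀ.
Then v_1 = N · v_2 = (0, -5, 0)ᵀ.

Sanity check: (A − (6)·I) v_1 = (0, 0, 0)ᵀ = 0. ✓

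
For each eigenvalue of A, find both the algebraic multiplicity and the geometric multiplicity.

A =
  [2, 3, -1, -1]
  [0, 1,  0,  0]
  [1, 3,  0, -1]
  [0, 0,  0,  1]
λ = 1: alg = 4, geom = 3

Step 1 — factor the characteristic polynomial to read off the algebraic multiplicities:
  χ_A(x) = (x - 1)^4

Step 2 — compute geometric multiplicities via the rank-nullity identity g(λ) = n − rank(A − λI):
  rank(A − (1)·I) = 1, so dim ker(A − (1)·I) = n − 1 = 3

Summary:
  λ = 1: algebraic multiplicity = 4, geometric multiplicity = 3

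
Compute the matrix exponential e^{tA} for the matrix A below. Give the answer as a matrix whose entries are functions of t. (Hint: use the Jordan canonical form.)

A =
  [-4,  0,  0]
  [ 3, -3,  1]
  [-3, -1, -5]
e^{tA} =
  [exp(-4*t), 0, 0]
  [3*t*exp(-4*t), t*exp(-4*t) + exp(-4*t), t*exp(-4*t)]
  [-3*t*exp(-4*t), -t*exp(-4*t), -t*exp(-4*t) + exp(-4*t)]

Strategy: write A = P · J · P⁻¹ where J is a Jordan canonical form, so e^{tA} = P · e^{tJ} · P⁻¹, and e^{tJ} can be computed block-by-block.

A has Jordan form
J =
  [-4,  1,  0]
  [ 0, -4,  0]
  [ 0,  0, -4]
(up to reordering of blocks).

Per-block formulas:
  For a 1×1 block at λ = -4: exp(t · [-4]) = [e^(-4t)].
  For a 2×2 Jordan block J_2(-4): exp(t · J_2(-4)) = e^(-4t)·(I + t·N), where N is the 2×2 nilpotent shift.

After assembling e^{tJ} and conjugating by P, we get:

e^{tA} =
  [exp(-4*t), 0, 0]
  [3*t*exp(-4*t), t*exp(-4*t) + exp(-4*t), t*exp(-4*t)]
  [-3*t*exp(-4*t), -t*exp(-4*t), -t*exp(-4*t) + exp(-4*t)]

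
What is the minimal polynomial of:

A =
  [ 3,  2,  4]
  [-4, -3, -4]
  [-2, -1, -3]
x^2 + 2*x + 1

The characteristic polynomial is χ_A(x) = (x + 1)^3, so the eigenvalues are known. The minimal polynomial is
  m_A(x) = Π_λ (x − λ)^{k_λ}
where k_λ is the size of the *largest* Jordan block for λ (equivalently, the smallest k with (A − λI)^k v = 0 for every generalised eigenvector v of λ).

  λ = -1: largest Jordan block has size 2, contributing (x + 1)^2

So m_A(x) = (x + 1)^2 = x^2 + 2*x + 1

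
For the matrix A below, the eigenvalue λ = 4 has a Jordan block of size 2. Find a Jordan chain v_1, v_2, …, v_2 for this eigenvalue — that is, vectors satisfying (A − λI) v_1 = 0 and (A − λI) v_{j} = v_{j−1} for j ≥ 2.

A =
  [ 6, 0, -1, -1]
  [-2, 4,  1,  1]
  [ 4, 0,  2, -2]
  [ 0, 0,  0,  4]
A Jordan chain for λ = 4 of length 2:
v_1 = (2, -2, 4, 0)ᵀ
v_2 = (1, 0, 0, 0)ᵀ

Let N = A − (4)·I. We want v_2 with N^2 v_2 = 0 but N^1 v_2 ≠ 0; then v_{j-1} := N · v_j for j = 2, …, 2.

Pick v_2 = (1, 0, 0, 0)ᵀ.
Then v_1 = N · v_2 = (2, -2, 4, 0)ᵀ.

Sanity check: (A − (4)·I) v_1 = (0, 0, 0, 0)ᵀ = 0. ✓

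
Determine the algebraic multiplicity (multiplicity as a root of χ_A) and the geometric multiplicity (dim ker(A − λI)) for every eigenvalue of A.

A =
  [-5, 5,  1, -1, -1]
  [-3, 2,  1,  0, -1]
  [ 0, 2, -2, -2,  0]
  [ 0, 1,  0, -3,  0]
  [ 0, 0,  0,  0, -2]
λ = -2: alg = 5, geom = 3

Step 1 — factor the characteristic polynomial to read off the algebraic multiplicities:
  χ_A(x) = (x + 2)^5

Step 2 — compute geometric multiplicities via the rank-nullity identity g(λ) = n − rank(A − λI):
  rank(A − (-2)·I) = 2, so dim ker(A − (-2)·I) = n − 2 = 3

Summary:
  λ = -2: algebraic multiplicity = 5, geometric multiplicity = 3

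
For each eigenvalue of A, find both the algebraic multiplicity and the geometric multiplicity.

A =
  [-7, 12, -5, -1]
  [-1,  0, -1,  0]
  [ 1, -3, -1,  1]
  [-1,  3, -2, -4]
λ = -3: alg = 4, geom = 2

Step 1 — factor the characteristic polynomial to read off the algebraic multiplicities:
  χ_A(x) = (x + 3)^4

Step 2 — compute geometric multiplicities via the rank-nullity identity g(λ) = n − rank(A − λI):
  rank(A − (-3)·I) = 2, so dim ker(A − (-3)·I) = n − 2 = 2

Summary:
  λ = -3: algebraic multiplicity = 4, geometric multiplicity = 2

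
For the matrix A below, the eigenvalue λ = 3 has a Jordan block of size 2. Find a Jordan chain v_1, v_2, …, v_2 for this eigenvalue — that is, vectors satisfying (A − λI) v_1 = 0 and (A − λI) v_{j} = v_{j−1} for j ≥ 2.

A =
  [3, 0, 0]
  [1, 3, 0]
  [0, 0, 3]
A Jordan chain for λ = 3 of length 2:
v_1 = (0, 1, 0)ᵀ
v_2 = (1, 0, 0)ᵀ

Let N = A − (3)·I. We want v_2 with N^2 v_2 = 0 but N^1 v_2 ≠ 0; then v_{j-1} := N · v_j for j = 2, …, 2.

Pick v_2 = (1, 0, 0)ᵀ.
Then v_1 = N · v_2 = (0, 1, 0)ᵀ.

Sanity check: (A − (3)·I) v_1 = (0, 0, 0)ᵀ = 0. ✓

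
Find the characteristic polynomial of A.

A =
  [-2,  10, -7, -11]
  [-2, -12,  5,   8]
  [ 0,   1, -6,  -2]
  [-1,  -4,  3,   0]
x^4 + 20*x^3 + 150*x^2 + 500*x + 625

Expanding det(x·I − A) (e.g. by cofactor expansion or by noting that A is similar to its Jordan form J, which has the same characteristic polynomial as A) gives
  χ_A(x) = x^4 + 20*x^3 + 150*x^2 + 500*x + 625
which factors as (x + 5)^4. The eigenvalues (with algebraic multiplicities) are λ = -5 with multiplicity 4.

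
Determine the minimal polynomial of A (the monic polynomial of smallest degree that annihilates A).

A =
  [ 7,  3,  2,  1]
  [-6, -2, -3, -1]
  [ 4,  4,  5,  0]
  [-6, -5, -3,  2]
x^2 - 6*x + 9

The characteristic polynomial is χ_A(x) = (x - 3)^4, so the eigenvalues are known. The minimal polynomial is
  m_A(x) = Π_λ (x − λ)^{k_λ}
where k_λ is the size of the *largest* Jordan block for λ (equivalently, the smallest k with (A − λI)^k v = 0 for every generalised eigenvector v of λ).

  λ = 3: largest Jordan block has size 2, contributing (x − 3)^2

So m_A(x) = (x - 3)^2 = x^2 - 6*x + 9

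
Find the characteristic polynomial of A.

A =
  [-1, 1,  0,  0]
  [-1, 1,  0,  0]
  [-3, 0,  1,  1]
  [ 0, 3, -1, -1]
x^4

Expanding det(x·I − A) (e.g. by cofactor expansion or by noting that A is similar to its Jordan form J, which has the same characteristic polynomial as A) gives
  χ_A(x) = x^4
which factors as x^4. The eigenvalues (with algebraic multiplicities) are λ = 0 with multiplicity 4.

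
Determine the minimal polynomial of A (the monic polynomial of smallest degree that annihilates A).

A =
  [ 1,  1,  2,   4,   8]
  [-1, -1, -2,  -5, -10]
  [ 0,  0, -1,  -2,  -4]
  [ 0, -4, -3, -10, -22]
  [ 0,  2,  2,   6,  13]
x^4 - x^3

The characteristic polynomial is χ_A(x) = x^3*(x - 1)^2, so the eigenvalues are known. The minimal polynomial is
  m_A(x) = Π_λ (x − λ)^{k_λ}
where k_λ is the size of the *largest* Jordan block for λ (equivalently, the smallest k with (A − λI)^k v = 0 for every generalised eigenvector v of λ).

  λ = 0: largest Jordan block has size 3, contributing (x − 0)^3
  λ = 1: largest Jordan block has size 1, contributing (x − 1)

So m_A(x) = x^3*(x - 1) = x^4 - x^3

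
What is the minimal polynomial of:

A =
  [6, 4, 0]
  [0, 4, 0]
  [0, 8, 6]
x^2 - 10*x + 24

The characteristic polynomial is χ_A(x) = (x - 6)^2*(x - 4), so the eigenvalues are known. The minimal polynomial is
  m_A(x) = Π_λ (x − λ)^{k_λ}
where k_λ is the size of the *largest* Jordan block for λ (equivalently, the smallest k with (A − λI)^k v = 0 for every generalised eigenvector v of λ).

  λ = 4: largest Jordan block has size 1, contributing (x − 4)
  λ = 6: largest Jordan block has size 1, contributing (x − 6)

So m_A(x) = (x - 6)*(x - 4) = x^2 - 10*x + 24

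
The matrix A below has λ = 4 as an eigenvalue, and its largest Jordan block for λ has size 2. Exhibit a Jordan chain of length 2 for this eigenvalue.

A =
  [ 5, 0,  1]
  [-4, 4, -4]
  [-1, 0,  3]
A Jordan chain for λ = 4 of length 2:
v_1 = (1, -4, -1)ᵀ
v_2 = (1, 0, 0)ᵀ

Let N = A − (4)·I. We want v_2 with N^2 v_2 = 0 but N^1 v_2 ≠ 0; then v_{j-1} := N · v_j for j = 2, …, 2.

Pick v_2 = (1, 0, 0)ᵀ.
Then v_1 = N · v_2 = (1, -4, -1)ᵀ.

Sanity check: (A − (4)·I) v_1 = (0, 0, 0)ᵀ = 0. ✓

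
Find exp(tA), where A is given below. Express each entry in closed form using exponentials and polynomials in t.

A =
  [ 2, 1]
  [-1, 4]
e^{tA} =
  [-t*exp(3*t) + exp(3*t), t*exp(3*t)]
  [-t*exp(3*t), t*exp(3*t) + exp(3*t)]

Strategy: write A = P · J · P⁻¹ where J is a Jordan canonical form, so e^{tA} = P · e^{tJ} · P⁻¹, and e^{tJ} can be computed block-by-block.

A has Jordan form
J =
  [3, 1]
  [0, 3]
(up to reordering of blocks).

Per-block formulas:
  For a 2×2 Jordan block J_2(3): exp(t · J_2(3)) = e^(3t)·(I + t·N), where N is the 2×2 nilpotent shift.

After assembling e^{tJ} and conjugating by P, we get:

e^{tA} =
  [-t*exp(3*t) + exp(3*t), t*exp(3*t)]
  [-t*exp(3*t), t*exp(3*t) + exp(3*t)]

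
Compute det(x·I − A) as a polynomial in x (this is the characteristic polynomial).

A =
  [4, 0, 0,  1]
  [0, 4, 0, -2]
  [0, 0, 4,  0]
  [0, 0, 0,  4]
x^4 - 16*x^3 + 96*x^2 - 256*x + 256

Expanding det(x·I − A) (e.g. by cofactor expansion or by noting that A is similar to its Jordan form J, which has the same characteristic polynomial as A) gives
  χ_A(x) = x^4 - 16*x^3 + 96*x^2 - 256*x + 256
which factors as (x - 4)^4. The eigenvalues (with algebraic multiplicities) are λ = 4 with multiplicity 4.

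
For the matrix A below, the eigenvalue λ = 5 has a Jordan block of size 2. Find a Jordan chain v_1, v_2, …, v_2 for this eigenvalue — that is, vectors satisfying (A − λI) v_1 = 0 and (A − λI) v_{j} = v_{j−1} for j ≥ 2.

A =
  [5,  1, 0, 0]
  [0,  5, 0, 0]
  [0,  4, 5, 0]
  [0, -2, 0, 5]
A Jordan chain for λ = 5 of length 2:
v_1 = (1, 0, 4, -2)ᵀ
v_2 = (0, 1, 0, 0)ᵀ

Let N = A − (5)·I. We want v_2 with N^2 v_2 = 0 but N^1 v_2 ≠ 0; then v_{j-1} := N · v_j for j = 2, …, 2.

Pick v_2 = (0, 1, 0, 0)ᵀ.
Then v_1 = N · v_2 = (1, 0, 4, -2)ᵀ.

Sanity check: (A − (5)·I) v_1 = (0, 0, 0, 0)ᵀ = 0. ✓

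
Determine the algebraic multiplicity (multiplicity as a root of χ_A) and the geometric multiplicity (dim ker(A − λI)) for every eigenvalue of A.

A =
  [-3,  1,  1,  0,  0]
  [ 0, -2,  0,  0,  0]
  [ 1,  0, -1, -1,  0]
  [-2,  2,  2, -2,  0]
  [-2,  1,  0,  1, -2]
λ = -2: alg = 5, geom = 3

Step 1 — factor the characteristic polynomial to read off the algebraic multiplicities:
  χ_A(x) = (x + 2)^5

Step 2 — compute geometric multiplicities via the rank-nullity identity g(λ) = n − rank(A − λI):
  rank(A − (-2)·I) = 2, so dim ker(A − (-2)·I) = n − 2 = 3

Summary:
  λ = -2: algebraic multiplicity = 5, geometric multiplicity = 3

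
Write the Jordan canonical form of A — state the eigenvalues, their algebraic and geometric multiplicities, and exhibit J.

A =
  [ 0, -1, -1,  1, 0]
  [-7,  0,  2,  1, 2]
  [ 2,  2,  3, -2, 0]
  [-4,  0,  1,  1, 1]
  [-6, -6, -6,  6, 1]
J_3(1) ⊕ J_2(1)

The characteristic polynomial is
  det(x·I − A) = x^5 - 5*x^4 + 10*x^3 - 10*x^2 + 5*x - 1 = (x - 1)^5

Eigenvalues and multiplicities (the geometric multiplicity of λ is n − rank(A − λI), which equals the number of Jordan blocks for λ):
  λ = 1: algebraic multiplicity = 5, geometric multiplicity = 2

Determining the block sizes for each eigenvalue:
  λ = 1: with am = 5 and gm = 2, the partition is not yet determined (e.g. several partitions of 5 into 2 parts exist). Let N = A − (1)·I. Computing rank(N^1) = 3, rank(N^2) = 1, rank(N^3) = 0; the number of blocks of size ≥ j is rank(N^{j−1}) − rank(N^j), giving [2, 2, 1]. So we have 1 block(s) of size 3, 1 block(s) of size 2 → block sizes [3, 2]

Assembling the blocks gives a Jordan form
J =
  [1, 1, 0, 0, 0]
  [0, 1, 1, 0, 0]
  [0, 0, 1, 0, 0]
  [0, 0, 0, 1, 1]
  [0, 0, 0, 0, 1]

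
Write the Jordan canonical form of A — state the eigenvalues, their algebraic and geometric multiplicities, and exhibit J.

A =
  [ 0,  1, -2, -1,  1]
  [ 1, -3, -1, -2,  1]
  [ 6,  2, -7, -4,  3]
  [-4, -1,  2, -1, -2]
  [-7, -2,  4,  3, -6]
J_2(-4) ⊕ J_3(-3)

The characteristic polynomial is
  det(x·I − A) = x^5 + 17*x^4 + 115*x^3 + 387*x^2 + 648*x + 432 = (x + 3)^3*(x + 4)^2

Eigenvalues and multiplicities (the geometric multiplicity of λ is n − rank(A − λI), which equals the number of Jordan blocks for λ):
  λ = -4: algebraic multiplicity = 2, geometric multiplicity = 1
  λ = -3: algebraic multiplicity = 3, geometric multiplicity = 1

Determining the block sizes for each eigenvalue:
  λ = -4: one block (gm = 1), so the single block has size am = 2 → block sizes [2]
  λ = -3: one block (gm = 1), so the single block has size am = 3 → block sizes [3]

Assembling the blocks gives a Jordan form
J =
  [-4,  1,  0,  0,  0]
  [ 0, -4,  0,  0,  0]
  [ 0,  0, -3,  1,  0]
  [ 0,  0,  0, -3,  1]
  [ 0,  0,  0,  0, -3]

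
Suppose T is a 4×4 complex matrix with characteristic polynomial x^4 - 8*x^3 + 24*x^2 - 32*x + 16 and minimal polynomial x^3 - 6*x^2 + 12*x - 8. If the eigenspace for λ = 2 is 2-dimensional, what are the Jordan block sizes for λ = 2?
Block sizes for λ = 2: [3, 1]

Step 1 — from the characteristic polynomial, algebraic multiplicity of λ = 2 is 4. From dim ker(T − (2)·I) = 2, there are exactly 2 Jordan blocks for λ = 2.
Step 2 — from the minimal polynomial, the factor (x − 2)^3 tells us the largest block for λ = 2 has size 3.
Step 3 — with total size 4, 2 blocks, and largest block 3, the block sizes (in nonincreasing order) are [3, 1].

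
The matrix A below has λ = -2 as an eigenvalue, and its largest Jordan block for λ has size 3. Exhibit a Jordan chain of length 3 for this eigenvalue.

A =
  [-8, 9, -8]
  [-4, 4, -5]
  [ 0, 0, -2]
A Jordan chain for λ = -2 of length 3:
v_1 = (3, 2, 0)ᵀ
v_2 = (-8, -5, 0)ᵀ
v_3 = (0, 0, 1)ᵀ

Let N = A − (-2)·I. We want v_3 with N^3 v_3 = 0 but N^2 v_3 ≠ 0; then v_{j-1} := N · v_j for j = 3, …, 2.

Pick v_3 = (0, 0, 1)ᵀ.
Then v_2 = N · v_3 = (-8, -5, 0)ᵀ.
Then v_1 = N · v_2 = (3, 2, 0)ᵀ.

Sanity check: (A − (-2)·I) v_1 = (0, 0, 0)ᵀ = 0. ✓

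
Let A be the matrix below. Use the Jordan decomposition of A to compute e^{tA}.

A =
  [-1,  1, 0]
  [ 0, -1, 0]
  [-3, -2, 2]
e^{tA} =
  [exp(-t), t*exp(-t), 0]
  [0, exp(-t), 0]
  [-exp(2*t) + exp(-t), t*exp(-t) - exp(2*t) + exp(-t), exp(2*t)]

Strategy: write A = P · J · P⁻¹ where J is a Jordan canonical form, so e^{tA} = P · e^{tJ} · P⁻¹, and e^{tJ} can be computed block-by-block.

A has Jordan form
J =
  [-1,  1, 0]
  [ 0, -1, 0]
  [ 0,  0, 2]
(up to reordering of blocks).

Per-block formulas:
  For a 1×1 block at λ = 2: exp(t · [2]) = [e^(2t)].
  For a 2×2 Jordan block J_2(-1): exp(t · J_2(-1)) = e^(-1t)·(I + t·N), where N is the 2×2 nilpotent shift.

After assembling e^{tJ} and conjugating by P, we get:

e^{tA} =
  [exp(-t), t*exp(-t), 0]
  [0, exp(-t), 0]
  [-exp(2*t) + exp(-t), t*exp(-t) - exp(2*t) + exp(-t), exp(2*t)]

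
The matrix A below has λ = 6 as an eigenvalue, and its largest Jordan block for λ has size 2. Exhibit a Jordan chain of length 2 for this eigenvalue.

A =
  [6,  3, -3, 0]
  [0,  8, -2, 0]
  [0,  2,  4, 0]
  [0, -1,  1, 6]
A Jordan chain for λ = 6 of length 2:
v_1 = (3, 2, 2, -1)ᵀ
v_2 = (0, 1, 0, 0)ᵀ

Let N = A − (6)·I. We want v_2 with N^2 v_2 = 0 but N^1 v_2 ≠ 0; then v_{j-1} := N · v_j for j = 2, …, 2.

Pick v_2 = (0, 1, 0, 0)ᵀ.
Then v_1 = N · v_2 = (3, 2, 2, -1)ᵀ.

Sanity check: (A − (6)·I) v_1 = (0, 0, 0, 0)ᵀ = 0. ✓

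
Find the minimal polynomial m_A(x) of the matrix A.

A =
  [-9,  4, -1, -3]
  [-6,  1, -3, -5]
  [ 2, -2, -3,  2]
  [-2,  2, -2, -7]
x^3 + 13*x^2 + 55*x + 75

The characteristic polynomial is χ_A(x) = (x + 3)*(x + 5)^3, so the eigenvalues are known. The minimal polynomial is
  m_A(x) = Π_λ (x − λ)^{k_λ}
where k_λ is the size of the *largest* Jordan block for λ (equivalently, the smallest k with (A − λI)^k v = 0 for every generalised eigenvector v of λ).

  λ = -5: largest Jordan block has size 2, contributing (x + 5)^2
  λ = -3: largest Jordan block has size 1, contributing (x + 3)

So m_A(x) = (x + 3)*(x + 5)^2 = x^3 + 13*x^2 + 55*x + 75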